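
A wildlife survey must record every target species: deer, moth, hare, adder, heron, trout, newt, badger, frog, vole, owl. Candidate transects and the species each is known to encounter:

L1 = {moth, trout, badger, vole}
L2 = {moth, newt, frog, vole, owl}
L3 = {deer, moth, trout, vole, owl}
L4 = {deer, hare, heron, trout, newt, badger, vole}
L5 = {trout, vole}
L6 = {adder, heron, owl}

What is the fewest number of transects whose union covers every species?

L2, L4, L6 together cover {deer, moth, hare, adder, heron, trout, newt, badger, frog, vole, owl} — every species.
No 2 of the 6 transects cover everything (all 15 pairs fall short), so 3 is minimum.

3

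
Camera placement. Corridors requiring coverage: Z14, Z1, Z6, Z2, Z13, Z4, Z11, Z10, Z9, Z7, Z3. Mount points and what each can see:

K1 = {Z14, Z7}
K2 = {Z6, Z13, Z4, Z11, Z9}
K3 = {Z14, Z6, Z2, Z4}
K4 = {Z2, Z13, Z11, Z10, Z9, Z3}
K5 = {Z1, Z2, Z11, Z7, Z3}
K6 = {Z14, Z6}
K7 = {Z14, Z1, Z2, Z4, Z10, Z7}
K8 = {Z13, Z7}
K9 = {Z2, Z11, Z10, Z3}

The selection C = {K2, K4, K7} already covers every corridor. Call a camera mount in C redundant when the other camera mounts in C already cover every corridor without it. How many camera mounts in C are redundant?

0

Drop K2: Z6 uncovered — not redundant.
Drop K4: Z3 uncovered — not redundant.
Drop K7: Z14, Z1, Z7 uncovered — not redundant.
None of the camera mounts in C is redundant.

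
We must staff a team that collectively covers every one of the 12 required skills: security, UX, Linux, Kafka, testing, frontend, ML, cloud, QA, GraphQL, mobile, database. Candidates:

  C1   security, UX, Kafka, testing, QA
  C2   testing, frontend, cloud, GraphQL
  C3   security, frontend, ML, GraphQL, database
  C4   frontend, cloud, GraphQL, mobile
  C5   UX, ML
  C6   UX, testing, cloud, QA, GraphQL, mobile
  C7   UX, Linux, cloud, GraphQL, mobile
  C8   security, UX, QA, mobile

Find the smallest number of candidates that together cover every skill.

3

C1, C3, C7 together cover {security, UX, Linux, Kafka, testing, frontend, ML, cloud, QA, GraphQL, mobile, database} — every skill.
No 2 of the 8 candidates cover everything (all 28 pairs fall short), so 3 is minimum.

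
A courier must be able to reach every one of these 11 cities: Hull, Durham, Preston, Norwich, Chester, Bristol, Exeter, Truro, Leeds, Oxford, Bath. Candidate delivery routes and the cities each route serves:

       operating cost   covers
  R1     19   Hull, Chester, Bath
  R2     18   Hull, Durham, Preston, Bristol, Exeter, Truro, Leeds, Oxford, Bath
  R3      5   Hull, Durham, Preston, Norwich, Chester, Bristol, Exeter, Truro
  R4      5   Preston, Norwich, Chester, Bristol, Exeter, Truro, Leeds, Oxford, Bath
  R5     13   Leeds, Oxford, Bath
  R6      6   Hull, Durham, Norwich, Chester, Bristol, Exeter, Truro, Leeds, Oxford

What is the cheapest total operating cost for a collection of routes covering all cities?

R3, R4 cover every city at operating cost 5 + 5 = 10.
Any cover uses at least 2 routes; among all covering selections none totals below 10.

10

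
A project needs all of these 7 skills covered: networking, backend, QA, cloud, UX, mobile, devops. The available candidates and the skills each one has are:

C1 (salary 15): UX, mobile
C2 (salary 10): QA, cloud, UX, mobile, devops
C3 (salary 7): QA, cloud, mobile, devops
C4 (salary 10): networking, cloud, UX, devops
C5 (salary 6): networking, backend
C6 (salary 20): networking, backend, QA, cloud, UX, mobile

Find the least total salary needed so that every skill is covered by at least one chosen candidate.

16

C2, C5 cover every skill at salary 10 + 6 = 16.
Any cover uses at least 2 candidates; among all covering selections none totals below 16.
Greedy by coverage-per-salary would pick C3, C5, C2 for 23 — worse than the optimum 16.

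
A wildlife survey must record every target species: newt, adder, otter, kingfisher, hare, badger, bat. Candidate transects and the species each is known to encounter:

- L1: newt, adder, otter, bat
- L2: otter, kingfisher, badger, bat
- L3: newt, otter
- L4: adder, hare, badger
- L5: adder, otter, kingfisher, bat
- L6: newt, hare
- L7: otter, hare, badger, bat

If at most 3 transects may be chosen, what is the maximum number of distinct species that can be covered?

7

Choosing L1, L2, L4 covers {newt, adder, otter, kingfisher, hare, badger, bat} — 7 species.
That is all 7 species.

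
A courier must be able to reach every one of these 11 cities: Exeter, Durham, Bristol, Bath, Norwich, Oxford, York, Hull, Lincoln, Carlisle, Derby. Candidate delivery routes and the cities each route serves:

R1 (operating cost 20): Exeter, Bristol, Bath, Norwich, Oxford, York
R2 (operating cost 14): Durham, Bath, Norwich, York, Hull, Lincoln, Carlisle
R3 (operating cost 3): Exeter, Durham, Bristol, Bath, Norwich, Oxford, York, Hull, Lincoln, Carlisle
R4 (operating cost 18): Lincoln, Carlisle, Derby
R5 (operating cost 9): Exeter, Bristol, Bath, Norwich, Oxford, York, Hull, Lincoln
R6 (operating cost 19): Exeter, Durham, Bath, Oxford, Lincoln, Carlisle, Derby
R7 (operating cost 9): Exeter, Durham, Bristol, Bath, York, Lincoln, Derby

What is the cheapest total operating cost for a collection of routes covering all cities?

12

R3, R7 cover every city at operating cost 3 + 9 = 12.
Any cover uses at least 2 routes; among all covering selections none totals below 12.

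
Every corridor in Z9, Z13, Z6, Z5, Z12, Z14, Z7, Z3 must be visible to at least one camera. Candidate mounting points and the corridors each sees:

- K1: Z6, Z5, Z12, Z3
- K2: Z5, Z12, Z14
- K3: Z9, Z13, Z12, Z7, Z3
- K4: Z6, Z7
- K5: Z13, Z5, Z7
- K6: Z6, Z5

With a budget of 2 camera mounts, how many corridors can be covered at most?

Choosing K1, K3 covers {Z9, Z13, Z6, Z5, Z12, Z7, Z3} — 7 corridors.
No choice of 2 camera mounts does better; here Z14 is left uncovered.

7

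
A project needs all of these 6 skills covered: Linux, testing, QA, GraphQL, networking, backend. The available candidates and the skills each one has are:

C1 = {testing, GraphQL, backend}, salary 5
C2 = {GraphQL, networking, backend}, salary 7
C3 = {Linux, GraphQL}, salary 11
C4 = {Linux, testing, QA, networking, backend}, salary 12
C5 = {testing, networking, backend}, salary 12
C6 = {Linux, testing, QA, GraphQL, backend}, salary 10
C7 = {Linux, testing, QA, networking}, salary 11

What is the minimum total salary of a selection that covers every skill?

C1, C7 cover every skill at salary 5 + 11 = 16.
Any cover uses at least 2 candidates; among all covering selections none totals below 16.

16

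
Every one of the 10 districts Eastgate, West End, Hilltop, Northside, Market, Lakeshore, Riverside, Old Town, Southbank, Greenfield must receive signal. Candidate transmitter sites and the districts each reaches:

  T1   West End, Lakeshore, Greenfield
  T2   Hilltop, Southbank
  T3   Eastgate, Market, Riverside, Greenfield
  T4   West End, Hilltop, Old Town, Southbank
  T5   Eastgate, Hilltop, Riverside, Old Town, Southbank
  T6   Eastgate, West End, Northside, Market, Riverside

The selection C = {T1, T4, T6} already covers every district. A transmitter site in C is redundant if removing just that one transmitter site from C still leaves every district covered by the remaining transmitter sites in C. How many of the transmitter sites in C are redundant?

0

Drop T1: Lakeshore, Greenfield uncovered — not redundant.
Drop T4: Hilltop, Old Town, Southbank uncovered — not redundant.
Drop T6: Eastgate, Northside, Market, Riverside uncovered — not redundant.
None of the transmitter sites in C is redundant.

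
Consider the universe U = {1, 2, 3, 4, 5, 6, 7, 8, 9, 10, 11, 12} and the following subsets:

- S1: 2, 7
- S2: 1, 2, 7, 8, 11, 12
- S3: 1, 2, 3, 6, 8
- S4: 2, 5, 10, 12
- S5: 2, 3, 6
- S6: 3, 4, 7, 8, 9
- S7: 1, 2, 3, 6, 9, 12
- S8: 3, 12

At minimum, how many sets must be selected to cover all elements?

S2, S3, S4, S6 together cover {1, 2, 3, 4, 5, 6, 7, 8, 9, 10, 11, 12} — every element.
No 3 of the 8 sets cover everything (all 56 triples fall short), so 4 is minimum.

4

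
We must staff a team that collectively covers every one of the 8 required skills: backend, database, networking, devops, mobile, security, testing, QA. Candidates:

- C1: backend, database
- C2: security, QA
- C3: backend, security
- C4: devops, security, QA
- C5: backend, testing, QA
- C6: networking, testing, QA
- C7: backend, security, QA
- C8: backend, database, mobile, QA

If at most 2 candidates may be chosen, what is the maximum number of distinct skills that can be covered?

6

Choosing C4, C8 covers {backend, database, devops, mobile, security, QA} — 6 skills.
No choice of 2 candidates does better; here networking, testing are left uncovered.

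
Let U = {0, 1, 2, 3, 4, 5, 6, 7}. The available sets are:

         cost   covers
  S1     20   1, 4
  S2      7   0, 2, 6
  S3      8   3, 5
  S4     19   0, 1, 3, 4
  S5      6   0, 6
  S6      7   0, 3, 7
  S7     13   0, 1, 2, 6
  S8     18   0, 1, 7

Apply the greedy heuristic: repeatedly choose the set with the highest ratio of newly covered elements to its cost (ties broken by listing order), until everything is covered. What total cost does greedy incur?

Pick 1: S2 adds 3 new (0, 2, 6) at cost 7 (ratio 3/7).
Pick 2: S6 adds 2 new (3, 7) at cost 7 (ratio 2/7).
Pick 3: S3 adds 1 new (5) at cost 8 (ratio 1/8).
Pick 4: S4 adds 2 new (1, 4) at cost 19 (ratio 2/19).
Greedy total cost: 7 + 7 + 8 + 19 = 41.

41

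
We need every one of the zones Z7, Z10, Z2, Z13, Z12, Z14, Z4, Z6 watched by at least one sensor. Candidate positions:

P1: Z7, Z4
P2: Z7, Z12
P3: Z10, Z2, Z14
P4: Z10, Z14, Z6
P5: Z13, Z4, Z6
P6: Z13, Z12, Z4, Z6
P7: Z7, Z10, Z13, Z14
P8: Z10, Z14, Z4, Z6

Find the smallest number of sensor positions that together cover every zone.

3

P1, P3, P6 together cover {Z7, Z10, Z2, Z13, Z12, Z14, Z4, Z6} — every zone.
No 2 of the 8 sensor positions cover everything (all 28 pairs fall short), so 3 is minimum.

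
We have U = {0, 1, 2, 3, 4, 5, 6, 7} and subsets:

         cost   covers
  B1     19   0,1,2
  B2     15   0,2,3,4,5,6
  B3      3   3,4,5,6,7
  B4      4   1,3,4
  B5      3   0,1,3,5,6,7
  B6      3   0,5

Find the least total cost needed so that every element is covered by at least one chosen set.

B2, B5 cover every element at cost 15 + 3 = 18.
Any cover uses at least 2 sets; among all covering selections none totals below 18.

18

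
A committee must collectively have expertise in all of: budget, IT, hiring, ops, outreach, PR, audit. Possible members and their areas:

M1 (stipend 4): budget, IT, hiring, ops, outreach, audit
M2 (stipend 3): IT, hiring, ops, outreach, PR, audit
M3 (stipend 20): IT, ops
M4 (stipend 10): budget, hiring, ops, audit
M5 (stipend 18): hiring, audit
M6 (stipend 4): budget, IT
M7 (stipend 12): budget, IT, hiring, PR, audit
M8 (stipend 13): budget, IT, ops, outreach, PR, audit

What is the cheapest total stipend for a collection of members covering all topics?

M1, M2 cover every topic at stipend 4 + 3 = 7.
Any cover uses at least 2 members; among all covering selections none totals below 7.

7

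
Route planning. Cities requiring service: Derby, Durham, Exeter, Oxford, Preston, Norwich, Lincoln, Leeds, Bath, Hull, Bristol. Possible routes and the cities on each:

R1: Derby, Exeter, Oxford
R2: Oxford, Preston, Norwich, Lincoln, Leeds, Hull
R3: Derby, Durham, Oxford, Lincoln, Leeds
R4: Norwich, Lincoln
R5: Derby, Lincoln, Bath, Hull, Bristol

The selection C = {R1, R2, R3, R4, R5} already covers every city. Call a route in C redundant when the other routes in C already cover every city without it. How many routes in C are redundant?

1

Drop R1: Exeter uncovered — not redundant.
Drop R2: Preston uncovered — not redundant.
Drop R3: Durham uncovered — not redundant.
Drop R4: the rest still cover every city — redundant.
Drop R5: Bath, Bristol uncovered — not redundant.
1 redundant: R4.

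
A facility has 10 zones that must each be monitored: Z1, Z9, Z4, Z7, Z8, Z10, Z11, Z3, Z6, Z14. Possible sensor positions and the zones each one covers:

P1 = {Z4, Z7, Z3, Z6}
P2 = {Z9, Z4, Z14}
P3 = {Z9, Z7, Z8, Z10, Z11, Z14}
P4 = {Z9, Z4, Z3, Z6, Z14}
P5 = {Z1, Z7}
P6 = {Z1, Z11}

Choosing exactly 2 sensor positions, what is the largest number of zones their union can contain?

9

Choosing P1, P3 covers {Z9, Z4, Z7, Z8, Z10, Z11, Z3, Z6, Z14} — 9 zones.
No choice of 2 sensor positions does better; here Z1 is left uncovered.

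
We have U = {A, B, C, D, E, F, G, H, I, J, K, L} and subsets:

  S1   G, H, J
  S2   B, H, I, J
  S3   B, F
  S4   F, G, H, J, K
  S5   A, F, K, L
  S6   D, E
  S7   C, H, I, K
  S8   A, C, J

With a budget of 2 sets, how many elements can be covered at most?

8

Choosing S2, S5 covers {A, B, F, H, I, J, K, L} — 8 elements.
No choice of 2 sets does better; here C, D, E, G are left uncovered.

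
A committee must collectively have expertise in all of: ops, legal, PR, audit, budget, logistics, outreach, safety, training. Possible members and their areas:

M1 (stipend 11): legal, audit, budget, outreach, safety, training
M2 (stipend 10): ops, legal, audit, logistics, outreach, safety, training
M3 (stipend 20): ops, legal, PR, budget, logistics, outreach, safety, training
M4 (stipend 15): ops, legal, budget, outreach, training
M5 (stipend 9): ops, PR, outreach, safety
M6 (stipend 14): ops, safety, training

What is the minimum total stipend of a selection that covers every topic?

30

M2, M3 cover every topic at stipend 10 + 20 = 30.
Any cover uses at least 2 members; among all covering selections none totals below 30.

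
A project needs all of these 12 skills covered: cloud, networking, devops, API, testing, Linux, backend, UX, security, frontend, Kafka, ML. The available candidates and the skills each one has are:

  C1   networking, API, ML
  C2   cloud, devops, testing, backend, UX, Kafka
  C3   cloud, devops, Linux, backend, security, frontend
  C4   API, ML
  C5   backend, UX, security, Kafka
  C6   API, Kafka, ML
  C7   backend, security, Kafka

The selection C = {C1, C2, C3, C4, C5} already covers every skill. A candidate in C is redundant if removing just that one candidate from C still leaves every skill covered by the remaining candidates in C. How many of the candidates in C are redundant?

Drop C1: networking uncovered — not redundant.
Drop C2: testing uncovered — not redundant.
Drop C3: Linux, frontend uncovered — not redundant.
Drop C4: the rest still cover every skill — redundant.
Drop C5: the rest still cover every skill — redundant.
2 redundant: C4, C5.

2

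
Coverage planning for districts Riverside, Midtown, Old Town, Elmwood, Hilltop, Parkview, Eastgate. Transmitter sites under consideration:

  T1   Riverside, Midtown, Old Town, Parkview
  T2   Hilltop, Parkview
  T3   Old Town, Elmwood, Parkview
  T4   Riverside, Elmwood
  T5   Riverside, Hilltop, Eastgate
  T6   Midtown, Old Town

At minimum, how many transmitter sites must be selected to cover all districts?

T1, T3, T5 together cover {Riverside, Midtown, Old Town, Elmwood, Hilltop, Parkview, Eastgate} — every district.
No 2 of the 6 transmitter sites cover everything (all 15 pairs fall short), so 3 is minimum.

3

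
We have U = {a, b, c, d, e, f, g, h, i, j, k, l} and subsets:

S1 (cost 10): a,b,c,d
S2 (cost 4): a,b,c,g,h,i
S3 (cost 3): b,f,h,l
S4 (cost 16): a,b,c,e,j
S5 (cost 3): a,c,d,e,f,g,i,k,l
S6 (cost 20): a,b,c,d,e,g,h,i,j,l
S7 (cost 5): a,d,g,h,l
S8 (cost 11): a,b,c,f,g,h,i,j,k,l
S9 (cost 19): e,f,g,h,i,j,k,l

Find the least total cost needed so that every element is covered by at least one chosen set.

S5, S8 cover every element at cost 3 + 11 = 14.
Any cover uses at least 2 sets; among all covering selections none totals below 14.

14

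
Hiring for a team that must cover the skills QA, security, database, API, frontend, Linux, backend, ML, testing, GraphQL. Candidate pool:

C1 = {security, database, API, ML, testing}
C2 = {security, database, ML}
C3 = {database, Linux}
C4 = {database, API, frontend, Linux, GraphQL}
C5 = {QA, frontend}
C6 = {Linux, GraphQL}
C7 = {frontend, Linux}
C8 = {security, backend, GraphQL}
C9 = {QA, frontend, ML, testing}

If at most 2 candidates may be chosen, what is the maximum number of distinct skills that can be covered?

8

Choosing C1, C4 covers {security, database, API, frontend, Linux, ML, testing, GraphQL} — 8 skills.
No choice of 2 candidates does better; here QA, backend are left uncovered.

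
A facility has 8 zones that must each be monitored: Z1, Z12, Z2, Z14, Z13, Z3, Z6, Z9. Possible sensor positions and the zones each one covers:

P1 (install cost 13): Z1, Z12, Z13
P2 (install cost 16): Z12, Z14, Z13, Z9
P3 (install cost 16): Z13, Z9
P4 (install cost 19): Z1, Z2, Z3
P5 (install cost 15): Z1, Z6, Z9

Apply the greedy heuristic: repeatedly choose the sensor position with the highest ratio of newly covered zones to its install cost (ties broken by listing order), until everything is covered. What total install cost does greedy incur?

50

Pick 1: P2 adds 4 new (Z12, Z14, Z13, Z9) at install cost 16 (ratio 4/16).
Pick 2: P4 adds 3 new (Z1, Z2, Z3) at install cost 19 (ratio 3/19).
Pick 3: P5 adds 1 new (Z6) at install cost 15 (ratio 1/15).
Greedy total install cost: 16 + 19 + 15 = 50.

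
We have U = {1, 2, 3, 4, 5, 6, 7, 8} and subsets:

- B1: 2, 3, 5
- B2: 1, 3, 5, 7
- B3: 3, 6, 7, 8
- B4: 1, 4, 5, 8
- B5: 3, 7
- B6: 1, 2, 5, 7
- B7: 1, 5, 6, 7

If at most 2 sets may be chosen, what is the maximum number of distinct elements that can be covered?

7

Choosing B3, B4 covers {1, 3, 4, 5, 6, 7, 8} — 7 elements.
No choice of 2 sets does better; here 2 is left uncovered.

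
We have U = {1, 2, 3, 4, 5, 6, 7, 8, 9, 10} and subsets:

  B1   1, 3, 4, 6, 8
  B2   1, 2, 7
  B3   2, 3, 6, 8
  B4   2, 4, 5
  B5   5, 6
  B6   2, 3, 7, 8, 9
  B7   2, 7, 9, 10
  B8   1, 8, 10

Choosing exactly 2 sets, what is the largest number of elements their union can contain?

9

Choosing B1, B7 covers {1, 2, 3, 4, 6, 7, 8, 9, 10} — 9 elements.
No choice of 2 sets does better; here 5 is left uncovered.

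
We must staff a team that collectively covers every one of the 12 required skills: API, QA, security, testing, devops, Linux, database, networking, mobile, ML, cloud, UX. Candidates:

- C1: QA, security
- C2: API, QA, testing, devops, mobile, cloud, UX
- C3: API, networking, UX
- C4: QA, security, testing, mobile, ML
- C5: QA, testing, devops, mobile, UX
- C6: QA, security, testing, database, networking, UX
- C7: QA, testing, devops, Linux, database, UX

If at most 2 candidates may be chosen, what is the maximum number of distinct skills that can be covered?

10

Choosing C2, C6 covers {API, QA, security, testing, devops, database, networking, mobile, cloud, UX} — 10 skills.
No choice of 2 candidates does better; here Linux, ML are left uncovered.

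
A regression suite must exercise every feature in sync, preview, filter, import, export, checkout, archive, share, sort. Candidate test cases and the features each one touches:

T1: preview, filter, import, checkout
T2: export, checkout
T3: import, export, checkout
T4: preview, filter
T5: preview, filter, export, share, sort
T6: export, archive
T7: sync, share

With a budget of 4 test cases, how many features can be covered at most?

Choosing T1, T5, T6, T7 covers {sync, preview, filter, import, export, checkout, archive, share, sort} — 9 features.
That is all 9 features.

9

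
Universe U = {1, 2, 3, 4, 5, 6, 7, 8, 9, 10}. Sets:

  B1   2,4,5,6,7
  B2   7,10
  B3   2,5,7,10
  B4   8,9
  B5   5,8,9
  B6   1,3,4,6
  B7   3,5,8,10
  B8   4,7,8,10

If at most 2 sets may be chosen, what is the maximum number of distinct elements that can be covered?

Choosing B1, B7 covers {2, 3, 4, 5, 6, 7, 8, 10} — 8 elements.
No choice of 2 sets does better; here 1, 9 are left uncovered.

8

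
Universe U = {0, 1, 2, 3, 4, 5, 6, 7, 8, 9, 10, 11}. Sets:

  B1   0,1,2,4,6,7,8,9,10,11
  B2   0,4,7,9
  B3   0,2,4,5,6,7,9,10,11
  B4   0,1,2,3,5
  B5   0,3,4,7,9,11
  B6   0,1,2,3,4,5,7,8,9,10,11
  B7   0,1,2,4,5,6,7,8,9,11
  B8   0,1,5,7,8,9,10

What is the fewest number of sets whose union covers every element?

2

B1, B4 together cover {0, 1, 2, 3, 4, 5, 6, 7, 8, 9, 10, 11} — every element.
No single set contains all 12 elements, so 2 is optimal.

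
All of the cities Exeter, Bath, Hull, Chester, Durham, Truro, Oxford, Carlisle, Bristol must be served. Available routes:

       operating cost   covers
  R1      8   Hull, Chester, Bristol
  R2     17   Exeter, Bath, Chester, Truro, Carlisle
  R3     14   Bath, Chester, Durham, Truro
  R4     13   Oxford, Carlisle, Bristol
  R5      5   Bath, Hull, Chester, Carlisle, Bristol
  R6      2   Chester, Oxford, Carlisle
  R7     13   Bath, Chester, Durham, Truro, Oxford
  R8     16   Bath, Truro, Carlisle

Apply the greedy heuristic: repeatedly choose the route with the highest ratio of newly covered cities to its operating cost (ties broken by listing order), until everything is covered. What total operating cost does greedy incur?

Pick 1: R6 adds 3 new (Chester, Oxford, Carlisle) at operating cost 2 (ratio 3/2).
Pick 2: R5 adds 3 new (Bath, Hull, Bristol) at operating cost 5 (ratio 3/5).
Pick 3: R7 adds 2 new (Durham, Truro) at operating cost 13 (ratio 2/13).
Pick 4: R2 adds 1 new (Exeter) at operating cost 17 (ratio 1/17).
Greedy total operating cost: 2 + 5 + 13 + 17 = 37. (The true optimum is 35, so greedy overshoots here.)

37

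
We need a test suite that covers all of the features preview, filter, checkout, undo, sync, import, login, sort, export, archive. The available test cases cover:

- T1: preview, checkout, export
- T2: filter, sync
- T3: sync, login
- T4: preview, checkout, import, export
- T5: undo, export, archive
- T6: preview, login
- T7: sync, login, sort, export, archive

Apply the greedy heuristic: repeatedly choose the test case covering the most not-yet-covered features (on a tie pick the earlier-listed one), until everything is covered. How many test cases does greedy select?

4

Pick 1: T7 covers 5 new features (sync, login, sort, export, archive).
Pick 2: T4 covers 3 new features (preview, checkout, import).
Pick 3: T2 covers 1 new features (filter).
Pick 4: T5 covers 1 new features (undo).
Greedy uses 4 test cases.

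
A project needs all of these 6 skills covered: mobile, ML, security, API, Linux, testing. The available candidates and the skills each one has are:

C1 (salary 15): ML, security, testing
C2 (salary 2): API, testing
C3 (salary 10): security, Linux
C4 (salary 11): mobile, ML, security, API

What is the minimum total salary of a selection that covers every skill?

23

C2, C3, C4 cover every skill at salary 2 + 10 + 11 = 23.
Any cover uses at least 3 candidates; among all covering selections none totals below 23.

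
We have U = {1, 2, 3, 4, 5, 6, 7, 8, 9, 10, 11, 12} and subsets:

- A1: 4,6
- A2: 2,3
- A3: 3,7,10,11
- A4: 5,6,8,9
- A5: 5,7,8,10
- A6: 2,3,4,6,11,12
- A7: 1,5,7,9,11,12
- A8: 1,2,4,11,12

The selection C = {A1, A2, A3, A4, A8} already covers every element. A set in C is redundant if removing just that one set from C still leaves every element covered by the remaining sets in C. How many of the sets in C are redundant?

2

Drop A1: the rest still cover every element — redundant.
Drop A2: the rest still cover every element — redundant.
Drop A3: 7, 10 uncovered — not redundant.
Drop A4: 5, 8, 9 uncovered — not redundant.
Drop A8: 1, 12 uncovered — not redundant.
2 redundant: A1, A2.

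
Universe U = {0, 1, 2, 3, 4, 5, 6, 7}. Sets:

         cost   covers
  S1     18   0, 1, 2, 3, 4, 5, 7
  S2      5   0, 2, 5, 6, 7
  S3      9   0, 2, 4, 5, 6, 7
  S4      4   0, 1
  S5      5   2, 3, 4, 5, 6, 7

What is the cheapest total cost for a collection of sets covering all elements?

S4, S5 cover every element at cost 4 + 5 = 9.
Any cover uses at least 2 sets; among all covering selections none totals below 9.

9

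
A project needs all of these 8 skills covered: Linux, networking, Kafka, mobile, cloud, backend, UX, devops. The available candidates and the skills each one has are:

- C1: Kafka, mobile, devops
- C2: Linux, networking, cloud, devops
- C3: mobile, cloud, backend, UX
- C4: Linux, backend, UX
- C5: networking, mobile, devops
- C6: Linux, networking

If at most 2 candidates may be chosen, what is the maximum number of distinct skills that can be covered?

Choosing C2, C3 covers {Linux, networking, mobile, cloud, backend, UX, devops} — 7 skills.
No choice of 2 candidates does better; here Kafka is left uncovered.

7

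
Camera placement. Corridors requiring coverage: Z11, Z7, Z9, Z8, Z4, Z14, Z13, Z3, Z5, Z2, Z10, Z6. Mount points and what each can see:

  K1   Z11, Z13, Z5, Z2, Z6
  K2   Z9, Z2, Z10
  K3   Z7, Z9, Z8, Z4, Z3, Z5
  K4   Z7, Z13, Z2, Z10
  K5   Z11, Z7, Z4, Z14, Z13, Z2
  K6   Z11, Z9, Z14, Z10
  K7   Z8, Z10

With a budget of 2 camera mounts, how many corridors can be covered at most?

Choosing K1, K3 covers {Z11, Z7, Z9, Z8, Z4, Z13, Z3, Z5, Z2, Z6} — 10 corridors.
No choice of 2 camera mounts does better; here Z14, Z10 are left uncovered.

10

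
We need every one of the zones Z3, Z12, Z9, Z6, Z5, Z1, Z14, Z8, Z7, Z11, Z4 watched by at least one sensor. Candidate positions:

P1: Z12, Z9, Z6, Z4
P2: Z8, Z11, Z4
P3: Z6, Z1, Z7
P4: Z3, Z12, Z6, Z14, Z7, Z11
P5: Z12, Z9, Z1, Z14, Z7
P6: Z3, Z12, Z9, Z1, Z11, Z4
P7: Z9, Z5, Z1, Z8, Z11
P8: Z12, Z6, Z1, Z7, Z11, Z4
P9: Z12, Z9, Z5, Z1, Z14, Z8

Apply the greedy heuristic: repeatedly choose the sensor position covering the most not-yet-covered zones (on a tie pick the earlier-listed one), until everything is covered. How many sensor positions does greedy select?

Pick 1: P4 covers 6 new zones (Z3, Z12, Z6, Z14, Z7, Z11).
Pick 2: P7 covers 4 new zones (Z9, Z5, Z1, Z8).
Pick 3: P1 covers 1 new zones (Z4).
Greedy uses 3 sensor positions.

3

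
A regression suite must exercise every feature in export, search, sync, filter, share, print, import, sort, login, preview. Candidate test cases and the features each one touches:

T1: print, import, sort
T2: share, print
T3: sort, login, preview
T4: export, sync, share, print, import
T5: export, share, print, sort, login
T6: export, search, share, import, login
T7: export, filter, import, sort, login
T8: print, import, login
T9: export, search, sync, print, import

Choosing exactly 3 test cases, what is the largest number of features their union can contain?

Choosing T2, T3, T9 covers {export, search, sync, share, print, import, sort, login, preview} — 9 features.
No choice of 3 test cases does better; here filter is left uncovered.

9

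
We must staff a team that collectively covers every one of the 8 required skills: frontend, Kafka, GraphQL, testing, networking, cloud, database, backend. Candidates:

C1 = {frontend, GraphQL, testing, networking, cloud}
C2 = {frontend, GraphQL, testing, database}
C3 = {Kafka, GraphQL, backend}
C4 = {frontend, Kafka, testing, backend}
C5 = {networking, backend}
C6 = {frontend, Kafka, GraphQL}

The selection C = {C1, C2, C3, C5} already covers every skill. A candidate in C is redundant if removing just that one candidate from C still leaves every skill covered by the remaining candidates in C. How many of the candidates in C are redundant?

1

Drop C1: cloud uncovered — not redundant.
Drop C2: database uncovered — not redundant.
Drop C3: Kafka uncovered — not redundant.
Drop C5: the rest still cover every skill — redundant.
1 redundant: C5.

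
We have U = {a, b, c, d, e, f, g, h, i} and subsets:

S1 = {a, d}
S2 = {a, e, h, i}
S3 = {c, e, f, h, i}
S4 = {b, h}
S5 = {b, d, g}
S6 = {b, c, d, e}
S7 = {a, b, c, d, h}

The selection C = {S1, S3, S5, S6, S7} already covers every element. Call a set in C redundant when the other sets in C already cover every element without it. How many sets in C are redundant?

Drop S1: the rest still cover every element — redundant.
Drop S3: f, i uncovered — not redundant.
Drop S5: g uncovered — not redundant.
Drop S6: the rest still cover every element — redundant.
Drop S7: the rest still cover every element — redundant.
3 redundant: S1, S6, S7.

3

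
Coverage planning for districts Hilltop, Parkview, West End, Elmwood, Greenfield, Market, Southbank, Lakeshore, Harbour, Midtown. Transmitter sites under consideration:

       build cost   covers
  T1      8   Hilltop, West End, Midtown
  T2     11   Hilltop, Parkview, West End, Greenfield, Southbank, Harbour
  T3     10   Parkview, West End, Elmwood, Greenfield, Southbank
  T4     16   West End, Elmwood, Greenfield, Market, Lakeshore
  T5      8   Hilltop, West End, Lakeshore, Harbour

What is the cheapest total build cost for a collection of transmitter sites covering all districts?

T1, T2, T4 cover every district at build cost 8 + 11 + 16 = 35.
Any cover uses at least 3 transmitter sites; among all covering selections none totals below 35.

35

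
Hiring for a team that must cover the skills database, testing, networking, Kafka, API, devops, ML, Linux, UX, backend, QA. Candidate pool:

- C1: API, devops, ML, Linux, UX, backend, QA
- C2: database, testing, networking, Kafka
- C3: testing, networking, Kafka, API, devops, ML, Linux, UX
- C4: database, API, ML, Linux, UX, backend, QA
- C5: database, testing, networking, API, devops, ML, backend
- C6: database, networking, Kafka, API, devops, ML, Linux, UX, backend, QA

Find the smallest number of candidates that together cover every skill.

2

C1, C2 together cover {database, testing, networking, Kafka, API, devops, ML, Linux, UX, backend, QA} — every skill.
No single candidate contains all 11 skills, so 2 is optimal.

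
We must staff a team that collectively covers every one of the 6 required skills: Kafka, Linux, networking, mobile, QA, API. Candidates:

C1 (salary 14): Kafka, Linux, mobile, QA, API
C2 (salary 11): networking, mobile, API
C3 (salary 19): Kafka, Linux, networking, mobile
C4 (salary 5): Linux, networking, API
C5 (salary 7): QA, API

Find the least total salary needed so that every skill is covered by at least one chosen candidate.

19

C1, C4 cover every skill at salary 14 + 5 = 19.
Any cover uses at least 2 candidates; among all covering selections none totals below 19.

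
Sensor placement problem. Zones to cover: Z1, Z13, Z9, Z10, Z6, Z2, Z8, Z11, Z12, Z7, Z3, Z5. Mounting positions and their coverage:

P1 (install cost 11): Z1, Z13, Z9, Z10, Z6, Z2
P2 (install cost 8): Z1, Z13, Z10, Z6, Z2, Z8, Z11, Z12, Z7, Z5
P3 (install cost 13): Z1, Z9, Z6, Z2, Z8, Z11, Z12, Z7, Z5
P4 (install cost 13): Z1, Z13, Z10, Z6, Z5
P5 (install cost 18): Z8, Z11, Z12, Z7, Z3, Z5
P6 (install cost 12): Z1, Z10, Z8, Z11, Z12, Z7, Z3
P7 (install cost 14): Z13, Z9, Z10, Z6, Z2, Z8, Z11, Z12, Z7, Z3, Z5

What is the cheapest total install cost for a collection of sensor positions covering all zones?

P2, P7 cover every zone at install cost 8 + 14 = 22.
Any cover uses at least 2 sensor positions; among all covering selections none totals below 22.

22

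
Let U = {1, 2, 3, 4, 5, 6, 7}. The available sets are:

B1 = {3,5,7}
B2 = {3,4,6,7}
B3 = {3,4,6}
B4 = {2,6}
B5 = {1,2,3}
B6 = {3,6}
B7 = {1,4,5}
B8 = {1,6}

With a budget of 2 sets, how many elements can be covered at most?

Choosing B2, B5 covers {1, 2, 3, 4, 6, 7} — 6 elements.
No choice of 2 sets does better; here 5 is left uncovered.

6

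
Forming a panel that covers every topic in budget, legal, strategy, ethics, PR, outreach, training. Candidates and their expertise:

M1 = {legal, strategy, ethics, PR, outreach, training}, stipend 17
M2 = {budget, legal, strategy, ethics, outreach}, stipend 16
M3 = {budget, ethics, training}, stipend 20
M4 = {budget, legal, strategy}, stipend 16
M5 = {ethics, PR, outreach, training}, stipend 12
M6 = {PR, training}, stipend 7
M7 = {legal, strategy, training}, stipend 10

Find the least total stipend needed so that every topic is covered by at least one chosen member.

M2, M6 cover every topic at stipend 16 + 7 = 23.
Any cover uses at least 2 members; among all covering selections none totals below 23.

23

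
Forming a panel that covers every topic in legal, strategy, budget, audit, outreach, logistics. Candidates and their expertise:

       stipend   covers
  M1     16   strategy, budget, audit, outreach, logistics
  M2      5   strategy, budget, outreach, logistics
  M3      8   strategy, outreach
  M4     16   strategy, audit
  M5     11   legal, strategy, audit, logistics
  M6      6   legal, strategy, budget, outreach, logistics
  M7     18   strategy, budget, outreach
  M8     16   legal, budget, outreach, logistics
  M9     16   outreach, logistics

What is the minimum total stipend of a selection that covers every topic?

16

M2, M5 cover every topic at stipend 5 + 11 = 16.
Any cover uses at least 2 members; among all covering selections none totals below 16.
Greedy by coverage-per-stipend would pick M6, M5 for 17 — worse than the optimum 16.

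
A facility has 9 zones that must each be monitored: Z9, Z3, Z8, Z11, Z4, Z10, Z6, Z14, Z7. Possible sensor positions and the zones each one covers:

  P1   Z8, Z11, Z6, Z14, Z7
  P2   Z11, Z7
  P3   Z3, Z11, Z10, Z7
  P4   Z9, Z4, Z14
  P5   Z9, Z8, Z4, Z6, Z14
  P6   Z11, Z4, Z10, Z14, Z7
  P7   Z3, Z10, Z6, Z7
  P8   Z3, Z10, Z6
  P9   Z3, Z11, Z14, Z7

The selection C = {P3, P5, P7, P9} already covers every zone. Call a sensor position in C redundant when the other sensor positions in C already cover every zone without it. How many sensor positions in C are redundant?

Drop P3: the rest still cover every zone — redundant.
Drop P5: Z9, Z8, Z4 uncovered — not redundant.
Drop P7: the rest still cover every zone — redundant.
Drop P9: the rest still cover every zone — redundant.
3 redundant: P3, P7, P9.

3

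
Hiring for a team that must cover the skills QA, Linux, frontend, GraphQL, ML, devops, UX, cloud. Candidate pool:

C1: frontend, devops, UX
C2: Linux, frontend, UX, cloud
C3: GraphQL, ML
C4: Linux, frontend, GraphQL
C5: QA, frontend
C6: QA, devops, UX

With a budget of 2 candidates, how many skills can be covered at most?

6

Choosing C2, C3 covers {Linux, frontend, GraphQL, ML, UX, cloud} — 6 skills.
No choice of 2 candidates does better; here QA, devops are left uncovered.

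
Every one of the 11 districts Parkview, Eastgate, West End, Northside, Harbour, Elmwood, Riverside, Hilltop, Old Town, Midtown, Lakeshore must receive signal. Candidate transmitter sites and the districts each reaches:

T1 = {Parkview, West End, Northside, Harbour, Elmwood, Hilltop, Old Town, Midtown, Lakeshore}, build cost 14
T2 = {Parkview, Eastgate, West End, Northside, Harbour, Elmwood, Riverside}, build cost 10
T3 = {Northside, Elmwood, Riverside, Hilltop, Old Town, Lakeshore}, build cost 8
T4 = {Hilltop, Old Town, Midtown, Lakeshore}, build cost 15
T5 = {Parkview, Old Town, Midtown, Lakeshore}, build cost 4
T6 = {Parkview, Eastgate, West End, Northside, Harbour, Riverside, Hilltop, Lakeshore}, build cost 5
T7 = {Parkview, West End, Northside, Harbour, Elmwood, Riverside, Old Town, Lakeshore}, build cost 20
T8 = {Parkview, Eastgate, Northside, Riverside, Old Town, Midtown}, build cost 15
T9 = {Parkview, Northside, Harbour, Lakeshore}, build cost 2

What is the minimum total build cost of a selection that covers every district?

17

T3, T5, T6 cover every district at build cost 8 + 4 + 5 = 17.
Any cover uses at least 2 transmitter sites; among all covering selections none totals below 17.
Greedy by coverage-per-build cost would pick T9, T6, T5, T3 for 19 — worse than the optimum 17.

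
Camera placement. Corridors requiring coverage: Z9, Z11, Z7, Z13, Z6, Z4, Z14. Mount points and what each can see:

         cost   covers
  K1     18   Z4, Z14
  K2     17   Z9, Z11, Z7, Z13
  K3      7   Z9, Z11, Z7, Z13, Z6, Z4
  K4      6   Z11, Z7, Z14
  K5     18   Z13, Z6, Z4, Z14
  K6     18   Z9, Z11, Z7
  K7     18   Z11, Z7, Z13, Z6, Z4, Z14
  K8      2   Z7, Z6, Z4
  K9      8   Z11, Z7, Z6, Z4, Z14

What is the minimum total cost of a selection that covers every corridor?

K3, K4 cover every corridor at cost 7 + 6 = 13.
Any cover uses at least 2 camera mounts; among all covering selections none totals below 13.

13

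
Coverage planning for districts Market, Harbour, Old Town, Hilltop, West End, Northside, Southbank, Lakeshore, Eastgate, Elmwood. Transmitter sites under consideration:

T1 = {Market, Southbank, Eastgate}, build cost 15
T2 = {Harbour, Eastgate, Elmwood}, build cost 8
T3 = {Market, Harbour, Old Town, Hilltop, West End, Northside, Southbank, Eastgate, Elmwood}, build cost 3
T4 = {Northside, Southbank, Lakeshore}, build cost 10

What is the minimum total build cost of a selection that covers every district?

T3, T4 cover every district at build cost 3 + 10 = 13.
Any cover uses at least 2 transmitter sites; among all covering selections none totals below 13.

13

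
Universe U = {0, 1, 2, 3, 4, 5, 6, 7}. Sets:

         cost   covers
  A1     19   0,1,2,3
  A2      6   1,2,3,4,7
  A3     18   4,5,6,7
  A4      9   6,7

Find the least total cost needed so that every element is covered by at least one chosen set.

37

A1, A3 cover every element at cost 19 + 18 = 37.
Any cover uses at least 2 sets; among all covering selections none totals below 37.
Greedy by coverage-per-cost would pick A2, A3, A1 for 43 — worse than the optimum 37.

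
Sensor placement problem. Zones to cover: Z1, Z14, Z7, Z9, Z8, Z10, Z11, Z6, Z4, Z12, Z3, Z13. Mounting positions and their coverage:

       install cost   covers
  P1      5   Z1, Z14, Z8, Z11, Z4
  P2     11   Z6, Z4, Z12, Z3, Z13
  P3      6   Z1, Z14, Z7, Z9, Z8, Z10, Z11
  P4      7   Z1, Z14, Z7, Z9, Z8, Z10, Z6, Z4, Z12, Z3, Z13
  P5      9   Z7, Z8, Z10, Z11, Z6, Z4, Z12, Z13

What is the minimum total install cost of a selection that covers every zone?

12

P1, P4 cover every zone at install cost 5 + 7 = 12.
Any cover uses at least 2 sensor positions; among all covering selections none totals below 12.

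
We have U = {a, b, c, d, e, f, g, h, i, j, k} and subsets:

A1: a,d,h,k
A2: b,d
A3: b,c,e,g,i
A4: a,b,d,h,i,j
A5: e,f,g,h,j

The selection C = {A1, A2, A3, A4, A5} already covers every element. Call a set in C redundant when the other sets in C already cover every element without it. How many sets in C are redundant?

Drop A1: k uncovered — not redundant.
Drop A2: the rest still cover every element — redundant.
Drop A3: c uncovered — not redundant.
Drop A4: the rest still cover every element — redundant.
Drop A5: f uncovered — not redundant.
2 redundant: A2, A4.

2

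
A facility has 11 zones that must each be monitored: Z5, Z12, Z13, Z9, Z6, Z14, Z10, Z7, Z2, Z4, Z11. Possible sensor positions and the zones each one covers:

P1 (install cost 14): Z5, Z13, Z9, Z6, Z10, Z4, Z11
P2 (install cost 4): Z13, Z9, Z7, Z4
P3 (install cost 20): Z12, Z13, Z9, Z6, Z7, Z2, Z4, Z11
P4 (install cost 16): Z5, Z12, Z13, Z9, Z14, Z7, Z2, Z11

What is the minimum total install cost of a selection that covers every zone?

30

P1, P4 cover every zone at install cost 14 + 16 = 30.
Any cover uses at least 2 sensor positions; among all covering selections none totals below 30.
Greedy by coverage-per-install cost would pick P2, P4, P1 for 34 — worse than the optimum 30.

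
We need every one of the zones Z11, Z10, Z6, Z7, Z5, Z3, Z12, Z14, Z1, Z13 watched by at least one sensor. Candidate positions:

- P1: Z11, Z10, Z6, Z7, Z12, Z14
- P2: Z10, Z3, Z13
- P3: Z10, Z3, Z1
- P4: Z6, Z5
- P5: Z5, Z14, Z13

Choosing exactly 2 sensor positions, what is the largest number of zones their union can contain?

Choosing P1, P2 covers {Z11, Z10, Z6, Z7, Z3, Z12, Z14, Z13} — 8 zones.
No choice of 2 sensor positions does better; here Z5, Z1 are left uncovered.

8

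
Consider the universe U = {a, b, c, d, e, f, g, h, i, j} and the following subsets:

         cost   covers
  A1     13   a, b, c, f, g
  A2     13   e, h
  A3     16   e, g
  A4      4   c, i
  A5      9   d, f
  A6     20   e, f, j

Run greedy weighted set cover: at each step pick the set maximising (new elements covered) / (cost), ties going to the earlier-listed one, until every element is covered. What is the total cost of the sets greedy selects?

Pick 1: A4 adds 2 new (c, i) at cost 4 (ratio 2/4).
Pick 2: A1 adds 4 new (a, b, f, g) at cost 13 (ratio 4/13).
Pick 3: A2 adds 2 new (e, h) at cost 13 (ratio 2/13).
Pick 4: A5 adds 1 new (d) at cost 9 (ratio 1/9).
Pick 5: A6 adds 1 new (j) at cost 20 (ratio 1/20).
Greedy total cost: 4 + 13 + 13 + 9 + 20 = 59.

59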